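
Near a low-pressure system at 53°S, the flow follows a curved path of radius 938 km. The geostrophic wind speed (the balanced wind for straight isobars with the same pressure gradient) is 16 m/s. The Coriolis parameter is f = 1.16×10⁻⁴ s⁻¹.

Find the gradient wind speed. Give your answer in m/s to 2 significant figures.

Around a low, centrifugal force acts outward with Coriolis, so pressure-gradient force balances both:
(1/ρ)|∂P/∂n| = fV + V²/R  →  V² + fR·V − fR·V_g = 0
With fR = 1.16×10⁻⁴ × 938×10³ m = 109 m/s:
V = [−fR + √((fR)² + 4 fR V_g)]/2 = [−109 + √(109² + 4×109×16)]/2 = 14.2 m/s
Subgeostrophic (V < V_g = 16 m/s), as expected around a low.

14 m/s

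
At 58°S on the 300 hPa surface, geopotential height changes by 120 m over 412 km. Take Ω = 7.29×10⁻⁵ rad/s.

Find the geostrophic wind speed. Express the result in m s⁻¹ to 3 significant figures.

Coriolis parameter at 58°S:
f = 2Ω sin φ = 2 × 7.29×10⁻⁵ × sin 58° = 1.24×10⁻⁴ s⁻¹
Height gradient: |∂Z/∂n| = 120 m / 412000 m = 2.91×10⁻⁴
On a pressure surface, geostrophic balance gives V_g = (g/f)|∂Z/∂n|:
V_g = 9.81 × 2.91×10⁻⁴ / 1.24×10⁻⁴ = 23.1 m/s

23.1 m s⁻¹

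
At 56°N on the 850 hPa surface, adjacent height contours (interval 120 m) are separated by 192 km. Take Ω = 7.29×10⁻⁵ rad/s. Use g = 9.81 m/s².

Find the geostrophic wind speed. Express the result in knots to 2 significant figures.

Coriolis parameter at 56°N:
f = 2Ω sin φ = 2 × 7.29×10⁻⁵ × sin 56° = 1.21×10⁻⁴ s⁻¹
Height gradient: |∂Z/∂n| = 120 m / 192000 m = 6.25×10⁻⁴
On a pressure surface, geostrophic balance gives V_g = (g/f)|∂Z/∂n|:
V_g = 9.81 × 6.25×10⁻⁴ / 1.21×10⁻⁴ = 50.7 m/s
Converting: 50.7 m/s × 1.944 = 99 knots

99 knots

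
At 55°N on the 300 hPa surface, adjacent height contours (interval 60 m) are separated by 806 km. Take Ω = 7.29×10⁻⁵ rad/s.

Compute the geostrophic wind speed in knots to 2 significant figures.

12 knots

Coriolis parameter at 55°N:
f = 2Ω sin φ = 2 × 7.29×10⁻⁵ × sin 55° = 1.19×10⁻⁴ s⁻¹
Height gradient: |∂Z/∂n| = 60 m / 806000 m = 7.44×10⁻⁵
On a pressure surface, geostrophic balance gives V_g = (g/f)|∂Z/∂n|:
V_g = 9.81 × 7.44×10⁻⁵ / 1.19×10⁻⁴ = 6.11 m/s
Converting: 6.11 m/s × 1.944 = 12 knots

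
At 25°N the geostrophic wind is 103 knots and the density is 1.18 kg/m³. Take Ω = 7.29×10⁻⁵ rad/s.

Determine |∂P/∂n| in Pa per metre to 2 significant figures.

3.9×10⁻³ Pa/m

Coriolis parameter at 25°N:
f = 2Ω sin φ = 2 × 7.29×10⁻⁵ × sin 25° = 6.16×10⁻⁵ s⁻¹
Wind speed in SI: 103 knots = 53.0 m/s
Geostrophic balance rearranged: |∂P/∂n| = f ρ V_g
|∂P/∂n| = 6.16×10⁻⁵ × 1.18 × 53.0 = 3.85×10⁻³ Pa/m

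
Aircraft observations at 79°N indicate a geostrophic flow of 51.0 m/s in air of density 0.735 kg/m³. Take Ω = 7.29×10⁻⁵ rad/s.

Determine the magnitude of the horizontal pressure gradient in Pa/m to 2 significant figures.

Coriolis parameter at 79°N:
f = 2Ω sin φ = 2 × 7.29×10⁻⁵ × sin 79° = 1.43×10⁻⁴ s⁻¹
Geostrophic balance rearranged: |∂P/∂n| = f ρ V_g
|∂P/∂n| = 1.43×10⁻⁴ × 0.735 × 51.0 = 5.36×10⁻³ Pa/m

5.4×10⁻³ Pa/m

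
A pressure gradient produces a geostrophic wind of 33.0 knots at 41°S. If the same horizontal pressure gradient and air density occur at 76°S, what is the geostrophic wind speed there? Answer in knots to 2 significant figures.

With the same pressure gradient and density, V_g ∝ 1/f ∝ 1/sin φ.
V₂ = V₁ · sin φ₁ / sin φ₂ = 33.0 × sin 41° / sin 76°
V₂ = 33.0 × 0.6561/0.9703 = 22 knots

22 knots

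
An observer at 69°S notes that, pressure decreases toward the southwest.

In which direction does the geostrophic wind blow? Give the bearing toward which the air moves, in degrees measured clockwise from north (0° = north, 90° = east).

The pressure-gradient force points toward the southwest (bearing 225°).
Geostrophic balance: in the Southern Hemisphere the Coriolis force deflects motion to the left, so the geostrophic wind blows 90° to the left of the pressure-gradient force (low pressure on the right).
Rotating 225° by 90° counterclockwise gives 135° — the wind blows toward the southeast.

135°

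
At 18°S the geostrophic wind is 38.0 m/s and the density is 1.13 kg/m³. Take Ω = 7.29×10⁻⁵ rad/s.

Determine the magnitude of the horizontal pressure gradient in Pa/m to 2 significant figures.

Coriolis parameter at 18°S:
f = 2Ω sin φ = 2 × 7.29×10⁻⁵ × sin 18° = 4.51×10⁻⁵ s⁻¹
Geostrophic balance rearranged: |∂P/∂n| = f ρ V_g
|∂P/∂n| = 4.51×10⁻⁵ × 1.13 × 38.0 = 1.93×10⁻³ Pa/m

1.9×10⁻³ Pa/m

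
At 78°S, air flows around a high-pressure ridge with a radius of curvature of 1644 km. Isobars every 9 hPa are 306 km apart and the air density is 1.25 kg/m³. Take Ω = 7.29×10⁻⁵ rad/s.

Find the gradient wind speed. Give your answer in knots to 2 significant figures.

35 knots

Coriolis parameter at 78°S:
f = 2Ω sin φ = 2 × 7.29×10⁻⁵ × sin 78° = 1.43×10⁻⁴ s⁻¹
Pressure gradient: |∂P/∂n| = 900 Pa / 306000 m = 2.94×10⁻³ Pa/m
Geostrophic speed: V_g = |∂P/∂n|/(fρ) = 2.94×10⁻³/(1.43×10⁻⁴ × 1.25) = 16.5 m/s
Around a high, pressure-gradient force acts outward with centrifugal, so Coriolis balances both:
fV = (1/ρ)|∂P/∂n| + V²/R  →  V² − fR·V + fR·V_g = 0
With fR = 1.43×10⁻⁴ × 1644×10³ m = 234 m/s:
V = [fR − √((fR)² − 4 fR V_g)]/2 = [234 − √(234² − 4×234×16.5)]/2 = 17.9 m/s
Supergeostrophic (V > V_g = 16.5 m/s), as expected around a high.
Converting: 17.9 m/s × 1.944 = 35 knots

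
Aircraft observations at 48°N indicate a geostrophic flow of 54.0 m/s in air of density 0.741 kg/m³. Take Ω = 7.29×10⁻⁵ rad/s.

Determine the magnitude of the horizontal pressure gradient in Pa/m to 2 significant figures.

4.3×10⁻³ Pa/m

Coriolis parameter at 48°N:
f = 2Ω sin φ = 2 × 7.29×10⁻⁵ × sin 48° = 1.08×10⁻⁴ s⁻¹
Geostrophic balance rearranged: |∂P/∂n| = f ρ V_g
|∂P/∂n| = 1.08×10⁻⁴ × 0.741 × 54.0 = 4.34×10⁻³ Pa/m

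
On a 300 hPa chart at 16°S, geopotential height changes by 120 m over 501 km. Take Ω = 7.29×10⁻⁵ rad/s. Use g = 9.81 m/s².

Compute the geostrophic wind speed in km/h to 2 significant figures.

Coriolis parameter at 16°S:
f = 2Ω sin φ = 2 × 7.29×10⁻⁵ × sin 16° = 4.02×10⁻⁵ s⁻¹
Height gradient: |∂Z/∂n| = 120 m / 501000 m = 2.40×10⁻⁴
On a pressure surface, geostrophic balance gives V_g = (g/f)|∂Z/∂n|:
V_g = 9.81 × 2.40×10⁻⁴ / 4.02×10⁻⁵ = 58.5 m/s
Converting: 58.5 m/s × 3.6 = 210 km/h

210 km/h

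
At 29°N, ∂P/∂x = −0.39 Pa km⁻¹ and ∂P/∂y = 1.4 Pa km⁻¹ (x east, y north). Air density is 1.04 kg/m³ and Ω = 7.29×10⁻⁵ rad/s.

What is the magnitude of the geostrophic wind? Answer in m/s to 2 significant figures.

20 m/s

Coriolis parameter at 29°N:
f = 2Ω sin φ = 2 × 7.29×10⁻⁵ × sin 29° = 7.07×10⁻⁵ s⁻¹
Component geostrophic relations (x east, y north):
u_g = −(1/(fρ)) ∂P/∂y,  v_g = (1/(fρ)) ∂P/∂x
u_g = −(1.4×10⁻³)/(7.07×10⁻⁵ × 1.04) = −19.0 m/s;  v_g = (−0.39×10⁻³)/(7.07×10⁻⁵ × 1.04) = −5.31 m/s
|V_g| = √(u_g² + v_g²) = 19.8 m/s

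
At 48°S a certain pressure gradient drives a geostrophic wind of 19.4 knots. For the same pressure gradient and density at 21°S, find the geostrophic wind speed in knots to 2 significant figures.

With the same pressure gradient and density, V_g ∝ 1/f ∝ 1/sin φ.
V₂ = V₁ · sin φ₁ / sin φ₂ = 19.4 × sin 48° / sin 21°
V₂ = 19.4 × 0.7431/0.3584 = 40 knots

40 knots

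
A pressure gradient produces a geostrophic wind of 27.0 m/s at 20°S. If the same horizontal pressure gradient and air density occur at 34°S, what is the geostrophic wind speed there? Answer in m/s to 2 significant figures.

17 m/s

With the same pressure gradient and density, V_g ∝ 1/f ∝ 1/sin φ.
V₂ = V₁ · sin φ₁ / sin φ₂ = 27.0 × sin 20° / sin 34°
V₂ = 27.0 × 0.3420/0.5592 = 17 m/s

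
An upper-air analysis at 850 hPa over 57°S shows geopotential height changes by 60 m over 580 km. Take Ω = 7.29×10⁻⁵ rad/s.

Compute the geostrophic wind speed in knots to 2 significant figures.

16 knots

Coriolis parameter at 57°S:
f = 2Ω sin φ = 2 × 7.29×10⁻⁵ × sin 57° = 1.22×10⁻⁴ s⁻¹
Height gradient: |∂Z/∂n| = 60 m / 580000 m = 1.03×10⁻⁴
On a pressure surface, geostrophic balance gives V_g = (g/f)|∂Z/∂n|:
V_g = 9.81 × 1.03×10⁻⁴ / 1.22×10⁻⁴ = 8.30 m/s
Converting: 8.30 m/s × 1.944 = 16 knots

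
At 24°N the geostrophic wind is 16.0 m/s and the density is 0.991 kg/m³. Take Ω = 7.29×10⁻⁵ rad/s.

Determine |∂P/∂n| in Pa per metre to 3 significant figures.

Coriolis parameter at 24°N:
f = 2Ω sin φ = 2 × 7.29×10⁻⁵ × sin 24° = 5.93×10⁻⁵ s⁻¹
Geostrophic balance rearranged: |∂P/∂n| = f ρ V_g
|∂P/∂n| = 5.93×10⁻⁵ × 0.991 × 16.0 = 9.40×10⁻⁴ Pa/m

9.40×10⁻⁴ Pa/m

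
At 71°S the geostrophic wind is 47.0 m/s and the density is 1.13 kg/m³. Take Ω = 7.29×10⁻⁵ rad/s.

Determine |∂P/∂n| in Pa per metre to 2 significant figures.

Coriolis parameter at 71°S:
f = 2Ω sin φ = 2 × 7.29×10⁻⁵ × sin 71° = 1.38×10⁻⁴ s⁻¹
Geostrophic balance rearranged: |∂P/∂n| = f ρ V_g
|∂P/∂n| = 1.38×10⁻⁴ × 1.13 × 47.0 = 7.32×10⁻³ Pa/m

7.3×10⁻³ Pa/m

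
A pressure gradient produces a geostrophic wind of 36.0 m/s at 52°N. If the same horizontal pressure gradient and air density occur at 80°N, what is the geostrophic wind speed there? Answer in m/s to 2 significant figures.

With the same pressure gradient and density, V_g ∝ 1/f ∝ 1/sin φ.
V₂ = V₁ · sin φ₁ / sin φ₂ = 36.0 × sin 52° / sin 80°
V₂ = 36.0 × 0.7880/0.9848 = 29 m/s

29 m/s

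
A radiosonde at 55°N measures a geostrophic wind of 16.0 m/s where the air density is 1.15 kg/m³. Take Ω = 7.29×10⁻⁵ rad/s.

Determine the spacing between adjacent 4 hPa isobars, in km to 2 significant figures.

180 km

Coriolis parameter at 55°N:
f = 2Ω sin φ = 2 × 7.29×10⁻⁵ × sin 55° = 1.19×10⁻⁴ s⁻¹
Geostrophic balance rearranged: |∂P/∂n| = f ρ V_g
|∂P/∂n| = 1.19×10⁻⁴ × 1.15 × 16.0 = 2.20×10⁻³ Pa/m
Isobar spacing: Δn = ΔP/|∂P/∂n| = 400 Pa / 2.20×10⁻³ Pa/m = 182020 m ≈ 180 km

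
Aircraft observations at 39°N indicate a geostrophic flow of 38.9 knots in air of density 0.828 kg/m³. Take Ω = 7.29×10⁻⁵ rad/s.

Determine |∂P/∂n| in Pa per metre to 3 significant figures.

Coriolis parameter at 39°N:
f = 2Ω sin φ = 2 × 7.29×10⁻⁵ × sin 39° = 9.18×10⁻⁵ s⁻¹
Wind speed in SI: 38.9 knots = 20.0 m/s
Geostrophic balance rearranged: |∂P/∂n| = f ρ V_g
|∂P/∂n| = 9.18×10⁻⁵ × 0.828 × 20.0 = 1.52×10⁻³ Pa/m

1.52×10⁻³ Pa/m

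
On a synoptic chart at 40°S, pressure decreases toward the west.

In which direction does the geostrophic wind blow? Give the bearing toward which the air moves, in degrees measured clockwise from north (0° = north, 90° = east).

180°

The pressure-gradient force points toward the west (bearing 270°).
Geostrophic balance: in the Southern Hemisphere the Coriolis force deflects motion to the left, so the geostrophic wind blows 90° to the left of the pressure-gradient force (low pressure on the right).
Rotating 270° by 90° counterclockwise gives 180° — the wind blows toward the south.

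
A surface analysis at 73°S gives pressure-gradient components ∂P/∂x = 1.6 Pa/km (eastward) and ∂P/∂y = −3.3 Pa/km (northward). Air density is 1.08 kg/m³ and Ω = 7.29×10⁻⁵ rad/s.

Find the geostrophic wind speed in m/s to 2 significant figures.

24 m/s

Coriolis parameter at 73°S:
f = 2Ω sin φ = 2 × 7.29×10⁻⁵ × sin 73° = 1.39×10⁻⁴ s⁻¹
In the Southern Hemisphere f is negative: f = −1.39×10⁻⁴ s⁻¹.
Component geostrophic relations (x east, y north):
u_g = −(1/(fρ)) ∂P/∂y,  v_g = (1/(fρ)) ∂P/∂x
u_g = −(−3.3×10⁻³)/(−1.39×10⁻⁴ × 1.08) = −21.9 m/s;  v_g = (1.6×10⁻³)/(−1.39×10⁻⁴ × 1.08) = −10.6 m/s
|V_g| = √(u_g² + v_g²) = 24.4 m/s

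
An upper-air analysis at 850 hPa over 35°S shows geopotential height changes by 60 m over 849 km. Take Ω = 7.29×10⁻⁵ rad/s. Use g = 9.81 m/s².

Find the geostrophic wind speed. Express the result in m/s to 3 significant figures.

8.29 m/s

Coriolis parameter at 35°S:
f = 2Ω sin φ = 2 × 7.29×10⁻⁵ × sin 35° = 8.36×10⁻⁵ s⁻¹
Height gradient: |∂Z/∂n| = 60 m / 849000 m = 7.07×10⁻⁵
On a pressure surface, geostrophic balance gives V_g = (g/f)|∂Z/∂n|:
V_g = 9.81 × 7.07×10⁻⁵ / 8.36×10⁻⁵ = 8.29 m/s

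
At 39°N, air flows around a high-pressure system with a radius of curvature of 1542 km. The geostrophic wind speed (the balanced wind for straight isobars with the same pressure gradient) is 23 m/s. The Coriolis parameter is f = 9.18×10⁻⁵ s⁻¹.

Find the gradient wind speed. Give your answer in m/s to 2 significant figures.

Around a high, pressure-gradient force acts outward with centrifugal, so Coriolis balances both:
fV = (1/ρ)|∂P/∂n| + V²/R  →  V² − fR·V + fR·V_g = 0
With fR = 9.18×10⁻⁵ × 1542×10³ m = 142 m/s:
V = [fR − √((fR)² − 4 fR V_g)]/2 = [142 − √(142² − 4×142×23)]/2 = 28.9 m/s
Supergeostrophic (V > V_g = 23 m/s), as expected around a high.

29 m/s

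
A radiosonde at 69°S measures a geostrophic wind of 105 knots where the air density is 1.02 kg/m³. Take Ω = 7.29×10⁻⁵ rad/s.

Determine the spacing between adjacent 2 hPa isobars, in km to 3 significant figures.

26.7 km

Coriolis parameter at 69°S:
f = 2Ω sin φ = 2 × 7.29×10⁻⁵ × sin 69° = 1.36×10⁻⁴ s⁻¹
Wind speed in SI: 105 knots = 54.0 m/s
Geostrophic balance rearranged: |∂P/∂n| = f ρ V_g
|∂P/∂n| = 1.36×10⁻⁴ × 1.02 × 54.0 = 7.50×10⁻³ Pa/m
Isobar spacing: Δn = ΔP/|∂P/∂n| = 200 Pa / 7.50×10⁻³ Pa/m = 26668 m ≈ 26.7 km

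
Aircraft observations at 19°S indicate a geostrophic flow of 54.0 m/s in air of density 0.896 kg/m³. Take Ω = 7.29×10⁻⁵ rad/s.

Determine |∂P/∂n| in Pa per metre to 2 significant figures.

2.3×10⁻³ Pa/m

Coriolis parameter at 19°S:
f = 2Ω sin φ = 2 × 7.29×10⁻⁵ × sin 19° = 4.75×10⁻⁵ s⁻¹
Geostrophic balance rearranged: |∂P/∂n| = f ρ V_g
|∂P/∂n| = 4.75×10⁻⁵ × 0.896 × 54.0 = 2.30×10⁻³ Pa/m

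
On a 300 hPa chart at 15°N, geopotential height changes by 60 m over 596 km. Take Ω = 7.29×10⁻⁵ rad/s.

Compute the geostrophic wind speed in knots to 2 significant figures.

Coriolis parameter at 15°N:
f = 2Ω sin φ = 2 × 7.29×10⁻⁵ × sin 15° = 3.77×10⁻⁵ s⁻¹
Height gradient: |∂Z/∂n| = 60 m / 596000 m = 1.01×10⁻⁴
On a pressure surface, geostrophic balance gives V_g = (g/f)|∂Z/∂n|:
V_g = 9.81 × 1.01×10⁻⁴ / 3.77×10⁻⁵ = 26.2 m/s
Converting: 26.2 m/s × 1.944 = 51 knots

51 knots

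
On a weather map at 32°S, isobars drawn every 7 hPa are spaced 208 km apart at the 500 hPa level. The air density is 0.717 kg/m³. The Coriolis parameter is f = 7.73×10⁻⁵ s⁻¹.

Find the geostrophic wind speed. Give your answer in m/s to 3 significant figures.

60.7 m/s

Pressure gradient: |∂P/∂n| = 700 Pa / 208000 m = 3.37×10⁻³ Pa/m
Geostrophic balance (pressure-gradient force = Coriolis force):
V_g = (1/(fρ)) |∂P/∂n| = 3.37×10⁻³ / (7.73×10⁻⁵ × 0.717) = 60.7 m/s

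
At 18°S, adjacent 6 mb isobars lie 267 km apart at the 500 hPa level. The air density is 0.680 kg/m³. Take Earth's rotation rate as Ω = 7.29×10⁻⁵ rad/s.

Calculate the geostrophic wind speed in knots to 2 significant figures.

Coriolis parameter at 18°S:
f = 2Ω sin φ = 2 × 7.29×10⁻⁵ × sin 18° = 4.51×10⁻⁵ s⁻¹
Pressure gradient: |∂P/∂n| = 600 Pa / 267000 m = 2.25×10⁻³ Pa/m
Geostrophic balance (pressure-gradient force = Coriolis force):
V_g = (1/(fρ)) |∂P/∂n| = 2.25×10⁻³ / (4.51×10⁻⁵ × 0.680) = 73.3 m/s
Converting: 73.3 m/s × 1.944 = 140 knots

140 knots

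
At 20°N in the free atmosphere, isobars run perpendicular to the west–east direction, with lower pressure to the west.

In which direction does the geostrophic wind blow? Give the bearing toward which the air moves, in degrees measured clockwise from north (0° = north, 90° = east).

000°

The pressure-gradient force points toward the west (bearing 270°).
Geostrophic balance: in the Northern Hemisphere the Coriolis force deflects motion to the right, so the geostrophic wind blows 90° to the right of the pressure-gradient force (low pressure on the left).
Rotating 270° by 90° clockwise gives 000° — the wind blows toward the north.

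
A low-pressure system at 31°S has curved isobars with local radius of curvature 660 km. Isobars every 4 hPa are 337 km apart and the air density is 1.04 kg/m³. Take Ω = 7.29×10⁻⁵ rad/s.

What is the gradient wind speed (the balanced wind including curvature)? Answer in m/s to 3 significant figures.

Coriolis parameter at 31°S:
f = 2Ω sin φ = 2 × 7.29×10⁻⁵ × sin 31° = 7.51×10⁻⁵ s⁻¹
Pressure gradient: |∂P/∂n| = 400 Pa / 337000 m = 1.19×10⁻³ Pa/m
Geostrophic speed: V_g = |∂P/∂n|/(fρ) = 1.19×10⁻³/(7.51×10⁻⁵ × 1.04) = 15.2 m/s
Around a low, centrifugal force acts outward with Coriolis, so pressure-gradient force balances both:
(1/ρ)|∂P/∂n| = fV + V²/R  →  V² + fR·V − fR·V_g = 0
With fR = 7.51×10⁻⁵ × 660×10³ m = 49.6 m/s:
V = [−fR + √((fR)² + 4 fR V_g)]/2 = [−49.6 + √(49.6² + 4×49.6×15.2)]/2 = 12.2 m/s
Subgeostrophic (V < V_g = 15.2 m/s), as expected around a low.

12.2 m/s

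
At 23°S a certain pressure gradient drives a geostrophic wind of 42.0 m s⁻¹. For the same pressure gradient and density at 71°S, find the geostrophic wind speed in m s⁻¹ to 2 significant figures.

With the same pressure gradient and density, V_g ∝ 1/f ∝ 1/sin φ.
V₂ = V₁ · sin φ₁ / sin φ₂ = 42.0 × sin 23° / sin 71°
V₂ = 42.0 × 0.3907/0.9455 = 17 m s⁻¹

17 m s⁻¹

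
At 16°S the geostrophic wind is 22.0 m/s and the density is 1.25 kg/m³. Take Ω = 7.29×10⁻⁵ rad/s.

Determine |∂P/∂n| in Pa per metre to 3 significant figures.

1.11×10⁻³ Pa/m

Coriolis parameter at 16°S:
f = 2Ω sin φ = 2 × 7.29×10⁻⁵ × sin 16° = 4.02×10⁻⁵ s⁻¹
Geostrophic balance rearranged: |∂P/∂n| = f ρ V_g
|∂P/∂n| = 4.02×10⁻⁵ × 1.25 × 22.0 = 1.11×10⁻³ Pa/m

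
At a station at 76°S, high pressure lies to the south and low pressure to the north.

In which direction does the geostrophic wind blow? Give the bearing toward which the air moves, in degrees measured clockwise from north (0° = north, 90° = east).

270°

The pressure-gradient force points toward the north (bearing 000°).
Geostrophic balance: in the Southern Hemisphere the Coriolis force deflects motion to the left, so the geostrophic wind blows 90° to the left of the pressure-gradient force (low pressure on the right).
Rotating 000° by 90° counterclockwise gives 270° — the wind blows toward the west.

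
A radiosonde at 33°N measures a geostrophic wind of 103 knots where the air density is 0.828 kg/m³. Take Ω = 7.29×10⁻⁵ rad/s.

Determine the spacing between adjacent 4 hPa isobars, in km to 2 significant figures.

Coriolis parameter at 33°N:
f = 2Ω sin φ = 2 × 7.29×10⁻⁵ × sin 33° = 7.94×10⁻⁵ s⁻¹
Wind speed in SI: 103 knots = 53.0 m/s
Geostrophic balance rearranged: |∂P/∂n| = f ρ V_g
|∂P/∂n| = 7.94×10⁻⁵ × 0.828 × 53.0 = 3.48×10⁻³ Pa/m
Isobar spacing: Δn = ΔP/|∂P/∂n| = 400 Pa / 3.48×10⁻³ Pa/m = 114812 m ≈ 110 km

110 km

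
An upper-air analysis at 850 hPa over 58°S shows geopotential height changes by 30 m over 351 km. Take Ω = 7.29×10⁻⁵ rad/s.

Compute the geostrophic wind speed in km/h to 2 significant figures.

24 km/h

Coriolis parameter at 58°S:
f = 2Ω sin φ = 2 × 7.29×10⁻⁵ × sin 58° = 1.24×10⁻⁴ s⁻¹
Height gradient: |∂Z/∂n| = 30 m / 351000 m = 8.55×10⁻⁵
On a pressure surface, geostrophic balance gives V_g = (g/f)|∂Z/∂n|:
V_g = 9.81 × 8.55×10⁻⁵ / 1.24×10⁻⁴ = 6.78 m/s
Converting: 6.78 m/s × 3.6 = 24 km/h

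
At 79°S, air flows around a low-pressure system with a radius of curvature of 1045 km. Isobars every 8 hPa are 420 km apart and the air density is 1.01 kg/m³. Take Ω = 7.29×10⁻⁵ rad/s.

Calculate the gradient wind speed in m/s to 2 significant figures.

12 m/s

Coriolis parameter at 79°S:
f = 2Ω sin φ = 2 × 7.29×10⁻⁵ × sin 79° = 1.43×10⁻⁴ s⁻¹
Pressure gradient: |∂P/∂n| = 800 Pa / 420000 m = 1.90×10⁻³ Pa/m
Geostrophic speed: V_g = |∂P/∂n|/(fρ) = 1.90×10⁻³/(1.43×10⁻⁴ × 1.01) = 13.2 m/s
Around a low, centrifugal force acts outward with Coriolis, so pressure-gradient force balances both:
(1/ρ)|∂P/∂n| = fV + V²/R  →  V² + fR·V − fR·V_g = 0
With fR = 1.43×10⁻⁴ × 1045×10³ m = 150 m/s:
V = [−fR + √((fR)² + 4 fR V_g)]/2 = [−150 + √(150² + 4×150×13.2)]/2 = 12.2 m/s
Subgeostrophic (V < V_g = 13.2 m/s), as expected around a low.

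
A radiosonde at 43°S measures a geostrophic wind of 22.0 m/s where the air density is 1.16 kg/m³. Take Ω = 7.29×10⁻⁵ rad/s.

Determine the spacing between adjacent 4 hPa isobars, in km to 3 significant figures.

Coriolis parameter at 43°S:
f = 2Ω sin φ = 2 × 7.29×10⁻⁵ × sin 43° = 9.94×10⁻⁵ s⁻¹
Geostrophic balance rearranged: |∂P/∂n| = f ρ V_g
|∂P/∂n| = 9.94×10⁻⁵ × 1.16 × 22.0 = 2.54×10⁻³ Pa/m
Isobar spacing: Δn = ΔP/|∂P/∂n| = 400 Pa / 2.54×10⁻³ Pa/m = 157630 m ≈ 158 km

158 km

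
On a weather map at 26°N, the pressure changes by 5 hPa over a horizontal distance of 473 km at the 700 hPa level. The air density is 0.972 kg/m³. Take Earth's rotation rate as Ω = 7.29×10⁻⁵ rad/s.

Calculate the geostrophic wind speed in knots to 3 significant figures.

33.1 knots

Coriolis parameter at 26°N:
f = 2Ω sin φ = 2 × 7.29×10⁻⁵ × sin 26° = 6.39×10⁻⁵ s⁻¹
Pressure gradient: |∂P/∂n| = 500 Pa / 473000 m = 1.06×10⁻³ Pa/m
Geostrophic balance (pressure-gradient force = Coriolis force):
V_g = (1/(fρ)) |∂P/∂n| = 1.06×10⁻³ / (6.39×10⁻⁵ × 0.972) = 17.0 m/s
Converting: 17.0 m/s × 1.944 = 33.1 knots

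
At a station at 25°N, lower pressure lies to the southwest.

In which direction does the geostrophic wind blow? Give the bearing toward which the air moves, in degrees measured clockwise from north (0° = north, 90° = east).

The pressure-gradient force points toward the southwest (bearing 225°).
Geostrophic balance: in the Northern Hemisphere the Coriolis force deflects motion to the right, so the geostrophic wind blows 90° to the right of the pressure-gradient force (low pressure on the left).
Rotating 225° by 90° clockwise gives 315° — the wind blows toward the northwest.

315°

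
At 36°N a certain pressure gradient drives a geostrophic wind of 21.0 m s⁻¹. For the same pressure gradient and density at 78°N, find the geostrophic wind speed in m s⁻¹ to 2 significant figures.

13 m s⁻¹

With the same pressure gradient and density, V_g ∝ 1/f ∝ 1/sin φ.
V₂ = V₁ · sin φ₁ / sin φ₂ = 21.0 × sin 36° / sin 78°
V₂ = 21.0 × 0.5878/0.9781 = 13 m s⁻¹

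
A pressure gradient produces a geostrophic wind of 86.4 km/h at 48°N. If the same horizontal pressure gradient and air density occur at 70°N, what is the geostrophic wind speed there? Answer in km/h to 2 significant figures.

68 km/h

With the same pressure gradient and density, V_g ∝ 1/f ∝ 1/sin φ.
V₂ = V₁ · sin φ₁ / sin φ₂ = 86.4 × sin 48° / sin 70°
V₂ = 86.4 × 0.7431/0.9397 = 68 km/h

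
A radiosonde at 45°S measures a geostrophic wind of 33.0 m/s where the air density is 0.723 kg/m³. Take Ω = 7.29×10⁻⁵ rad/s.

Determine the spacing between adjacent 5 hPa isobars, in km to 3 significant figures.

Coriolis parameter at 45°S:
f = 2Ω sin φ = 2 × 7.29×10⁻⁵ × sin 45° = 1.03×10⁻⁴ s⁻¹
Geostrophic balance rearranged: |∂P/∂n| = f ρ V_g
|∂P/∂n| = 1.03×10⁻⁴ × 0.723 × 33.0 = 2.46×10⁻³ Pa/m
Isobar spacing: Δn = ΔP/|∂P/∂n| = 500 Pa / 2.46×10⁻³ Pa/m = 203271 m ≈ 203 km

203 km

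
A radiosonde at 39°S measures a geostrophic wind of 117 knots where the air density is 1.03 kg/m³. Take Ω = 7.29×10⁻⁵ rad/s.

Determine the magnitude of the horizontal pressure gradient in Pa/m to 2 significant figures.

Coriolis parameter at 39°S:
f = 2Ω sin φ = 2 × 7.29×10⁻⁵ × sin 39° = 9.18×10⁻⁵ s⁻¹
Wind speed in SI: 117 knots = 60.2 m/s
Geostrophic balance rearranged: |∂P/∂n| = f ρ V_g
|∂P/∂n| = 9.18×10⁻⁵ × 1.03 × 60.2 = 5.69×10⁻³ Pa/m

5.7×10⁻³ Pa/m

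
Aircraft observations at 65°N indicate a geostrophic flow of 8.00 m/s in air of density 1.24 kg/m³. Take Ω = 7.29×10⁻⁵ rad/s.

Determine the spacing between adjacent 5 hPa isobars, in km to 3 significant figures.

381 km

Coriolis parameter at 65°N:
f = 2Ω sin φ = 2 × 7.29×10⁻⁵ × sin 65° = 1.32×10⁻⁴ s⁻¹
Geostrophic balance rearranged: |∂P/∂n| = f ρ V_g
|∂P/∂n| = 1.32×10⁻⁴ × 1.24 × 8.00 = 1.31×10⁻³ Pa/m
Isobar spacing: Δn = ΔP/|∂P/∂n| = 500 Pa / 1.31×10⁻³ Pa/m = 381439 m ≈ 381 km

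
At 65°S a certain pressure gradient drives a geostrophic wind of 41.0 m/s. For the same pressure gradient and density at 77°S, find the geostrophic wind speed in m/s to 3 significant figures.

38.1 m/s

With the same pressure gradient and density, V_g ∝ 1/f ∝ 1/sin φ.
V₂ = V₁ · sin φ₁ / sin φ₂ = 41.0 × sin 65° / sin 77°
V₂ = 41.0 × 0.9063/0.9744 = 38.1 m/s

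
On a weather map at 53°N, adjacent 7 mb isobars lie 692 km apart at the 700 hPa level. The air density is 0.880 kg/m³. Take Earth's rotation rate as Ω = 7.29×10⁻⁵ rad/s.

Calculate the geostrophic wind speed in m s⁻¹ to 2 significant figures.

9.9 m s⁻¹

Coriolis parameter at 53°N:
f = 2Ω sin φ = 2 × 7.29×10⁻⁵ × sin 53° = 1.16×10⁻⁴ s⁻¹
Pressure gradient: |∂P/∂n| = 700 Pa / 692000 m = 1.01×10⁻³ Pa/m
Geostrophic balance (pressure-gradient force = Coriolis force):
V_g = (1/(fρ)) |∂P/∂n| = 1.01×10⁻³ / (1.16×10⁻⁴ × 0.880) = 9.87 m/s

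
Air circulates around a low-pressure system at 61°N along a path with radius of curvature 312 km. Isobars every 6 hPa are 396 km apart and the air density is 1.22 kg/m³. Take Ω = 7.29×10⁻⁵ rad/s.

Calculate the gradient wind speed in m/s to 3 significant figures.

Coriolis parameter at 61°N:
f = 2Ω sin φ = 2 × 7.29×10⁻⁵ × sin 61° = 1.28×10⁻⁴ s⁻¹
Pressure gradient: |∂P/∂n| = 600 Pa / 396000 m = 1.52×10⁻³ Pa/m
Geostrophic speed: V_g = |∂P/∂n|/(fρ) = 1.52×10⁻³/(1.28×10⁻⁴ × 1.22) = 9.74 m/s
Around a low, centrifugal force acts outward with Coriolis, so pressure-gradient force balances both:
(1/ρ)|∂P/∂n| = fV + V²/R  →  V² + fR·V − fR·V_g = 0
With fR = 1.28×10⁻⁴ × 312×10³ m = 39.8 m/s:
V = [−fR + √((fR)² + 4 fR V_g)]/2 = [−39.8 + √(39.8² + 4×39.8×9.74)]/2 = 8.09 m/s
Subgeostrophic (V < V_g = 9.74 m/s), as expected around a low.

8.09 m/s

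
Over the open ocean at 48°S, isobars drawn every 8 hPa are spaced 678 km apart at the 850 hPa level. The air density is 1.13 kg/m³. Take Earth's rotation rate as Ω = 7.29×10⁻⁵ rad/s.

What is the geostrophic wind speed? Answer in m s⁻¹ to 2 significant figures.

9.6 m s⁻¹

Coriolis parameter at 48°S:
f = 2Ω sin φ = 2 × 7.29×10⁻⁵ × sin 48° = 1.08×10⁻⁴ s⁻¹
Pressure gradient: |∂P/∂n| = 800 Pa / 678000 m = 1.18×10⁻³ Pa/m
Geostrophic balance (pressure-gradient force = Coriolis force):
V_g = (1/(fρ)) |∂P/∂n| = 1.18×10⁻³ / (1.08×10⁻⁴ × 1.13) = 9.64 m/s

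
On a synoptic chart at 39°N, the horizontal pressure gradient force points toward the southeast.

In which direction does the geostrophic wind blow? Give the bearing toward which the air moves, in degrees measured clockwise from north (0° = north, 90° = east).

The pressure-gradient force points toward the southeast (bearing 135°).
Geostrophic balance: in the Northern Hemisphere the Coriolis force deflects motion to the right, so the geostrophic wind blows 90° to the right of the pressure-gradient force (low pressure on the left).
Rotating 135° by 90° clockwise gives 225° — the wind blows toward the southwest.

225°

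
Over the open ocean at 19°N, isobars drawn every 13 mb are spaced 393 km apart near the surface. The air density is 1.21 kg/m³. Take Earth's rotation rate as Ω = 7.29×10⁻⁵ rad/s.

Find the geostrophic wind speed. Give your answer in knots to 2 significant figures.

110 knots

Coriolis parameter at 19°N:
f = 2Ω sin φ = 2 × 7.29×10⁻⁵ × sin 19° = 4.75×10⁻⁵ s⁻¹
Pressure gradient: |∂P/∂n| = 1300 Pa / 393000 m = 3.31×10⁻³ Pa/m
Geostrophic balance (pressure-gradient force = Coriolis force):
V_g = (1/(fρ)) |∂P/∂n| = 3.31×10⁻³ / (4.75×10⁻⁵ × 1.21) = 57.6 m/s
Converting: 57.6 m/s × 1.944 = 110 knots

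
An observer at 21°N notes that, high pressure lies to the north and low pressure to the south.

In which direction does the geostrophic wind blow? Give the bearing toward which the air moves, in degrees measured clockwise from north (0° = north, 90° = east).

270°

The pressure-gradient force points toward the south (bearing 180°).
Geostrophic balance: in the Northern Hemisphere the Coriolis force deflects motion to the right, so the geostrophic wind blows 90° to the right of the pressure-gradient force (low pressure on the left).
Rotating 180° by 90° clockwise gives 270° — the wind blows toward the west.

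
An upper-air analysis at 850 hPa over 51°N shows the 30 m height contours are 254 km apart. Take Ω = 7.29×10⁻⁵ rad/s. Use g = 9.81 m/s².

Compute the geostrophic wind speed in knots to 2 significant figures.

Coriolis parameter at 51°N:
f = 2Ω sin φ = 2 × 7.29×10⁻⁵ × sin 51° = 1.13×10⁻⁴ s⁻¹
Height gradient: |∂Z/∂n| = 30 m / 254000 m = 1.18×10⁻⁴
On a pressure surface, geostrophic balance gives V_g = (g/f)|∂Z/∂n|:
V_g = 9.81 × 1.18×10⁻⁴ / 1.13×10⁻⁴ = 10.2 m/s
Converting: 10.2 m/s × 1.944 = 20 knots

20 knots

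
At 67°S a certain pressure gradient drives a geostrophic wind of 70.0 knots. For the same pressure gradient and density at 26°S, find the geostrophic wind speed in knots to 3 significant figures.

147 knots

With the same pressure gradient and density, V_g ∝ 1/f ∝ 1/sin φ.
V₂ = V₁ · sin φ₁ / sin φ₂ = 70.0 × sin 67° / sin 26°
V₂ = 70.0 × 0.9205/0.4384 = 147 knots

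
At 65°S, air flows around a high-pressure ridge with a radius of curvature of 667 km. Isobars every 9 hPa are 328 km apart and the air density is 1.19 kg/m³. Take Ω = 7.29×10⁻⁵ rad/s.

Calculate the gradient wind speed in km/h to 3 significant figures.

Coriolis parameter at 65°S:
f = 2Ω sin φ = 2 × 7.29×10⁻⁵ × sin 65° = 1.32×10⁻⁴ s⁻¹
Pressure gradient: |∂P/∂n| = 900 Pa / 328000 m = 2.74×10⁻³ Pa/m
Geostrophic speed: V_g = |∂P/∂n|/(fρ) = 2.74×10⁻³/(1.32×10⁻⁴ × 1.19) = 17.4 m/s
Around a high, pressure-gradient force acts outward with centrifugal, so Coriolis balances both:
fV = (1/ρ)|∂P/∂n| + V²/R  →  V² − fR·V + fR·V_g = 0
With fR = 1.32×10⁻⁴ × 667×10³ m = 88.1 m/s:
V = [fR − √((fR)² − 4 fR V_g)]/2 = [88.1 − √(88.1² − 4×88.1×17.4)]/2 = 24 m/s
Supergeostrophic (V > V_g = 17.4 m/s), as expected around a high.
Converting: 24 m/s × 3.6 = 86.3 km/h

86.3 km/h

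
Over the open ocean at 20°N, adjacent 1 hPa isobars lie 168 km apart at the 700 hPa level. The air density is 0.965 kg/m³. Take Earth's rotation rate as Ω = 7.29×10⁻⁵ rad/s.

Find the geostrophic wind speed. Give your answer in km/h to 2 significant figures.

45 km/h

Coriolis parameter at 20°N:
f = 2Ω sin φ = 2 × 7.29×10⁻⁵ × sin 20° = 4.99×10⁻⁵ s⁻¹
Pressure gradient: |∂P/∂n| = 100 Pa / 168000 m = 5.95×10⁻⁴ Pa/m
Geostrophic balance (pressure-gradient force = Coriolis force):
V_g = (1/(fρ)) |∂P/∂n| = 5.95×10⁻⁴ / (4.99×10⁻⁵ × 0.965) = 12.4 m/s
Converting: 12.4 m/s × 3.6 = 45 km/h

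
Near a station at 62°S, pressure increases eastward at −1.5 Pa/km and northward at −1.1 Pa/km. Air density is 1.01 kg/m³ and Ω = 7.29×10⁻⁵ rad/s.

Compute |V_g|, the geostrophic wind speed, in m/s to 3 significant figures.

14.3 m/s

Coriolis parameter at 62°S:
f = 2Ω sin φ = 2 × 7.29×10⁻⁵ × sin 62° = 1.29×10⁻⁴ s⁻¹
In the Southern Hemisphere f is negative: f = −1.29×10⁻⁴ s⁻¹.
Component geostrophic relations (x east, y north):
u_g = −(1/(fρ)) ∂P/∂y,  v_g = (1/(fρ)) ∂P/∂x
u_g = −(−1.1×10⁻³)/(−1.29×10⁻⁴ × 1.01) = −8.46 m/s;  v_g = (−1.5×10⁻³)/(−1.29×10⁻⁴ × 1.01) = 11.5 m/s
|V_g| = √(u_g² + v_g²) = 14.3 m/s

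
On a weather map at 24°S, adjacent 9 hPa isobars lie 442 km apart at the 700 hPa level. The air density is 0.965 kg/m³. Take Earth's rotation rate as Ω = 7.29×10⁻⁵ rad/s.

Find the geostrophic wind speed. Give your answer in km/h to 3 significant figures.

128 km/h

Coriolis parameter at 24°S:
f = 2Ω sin φ = 2 × 7.29×10⁻⁵ × sin 24° = 5.93×10⁻⁵ s⁻¹
Pressure gradient: |∂P/∂n| = 900 Pa / 442000 m = 2.04×10⁻³ Pa/m
Geostrophic balance (pressure-gradient force = Coriolis force):
V_g = (1/(fρ)) |∂P/∂n| = 2.04×10⁻³ / (5.93×10⁻⁵ × 0.965) = 35.6 m/s
Converting: 35.6 m/s × 3.6 = 128 km/h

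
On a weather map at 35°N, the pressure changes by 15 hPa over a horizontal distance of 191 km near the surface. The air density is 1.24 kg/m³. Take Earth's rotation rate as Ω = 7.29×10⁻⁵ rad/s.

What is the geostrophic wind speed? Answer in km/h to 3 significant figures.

273 km/h

Coriolis parameter at 35°N:
f = 2Ω sin φ = 2 × 7.29×10⁻⁵ × sin 35° = 8.36×10⁻⁵ s⁻¹
Pressure gradient: |∂P/∂n| = 1500 Pa / 191000 m = 7.85×10⁻³ Pa/m
Geostrophic balance (pressure-gradient force = Coriolis force):
V_g = (1/(fρ)) |∂P/∂n| = 7.85×10⁻³ / (8.36×10⁻⁵ × 1.24) = 75.7 m/s
Converting: 75.7 m/s × 3.6 = 273 km/h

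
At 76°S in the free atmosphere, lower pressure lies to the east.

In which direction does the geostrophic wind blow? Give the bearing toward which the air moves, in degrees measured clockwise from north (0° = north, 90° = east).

The pressure-gradient force points toward the east (bearing 090°).
Geostrophic balance: in the Southern Hemisphere the Coriolis force deflects motion to the left, so the geostrophic wind blows 90° to the left of the pressure-gradient force (low pressure on the right).
Rotating 090° by 90° counterclockwise gives 000° — the wind blows toward the north.

000°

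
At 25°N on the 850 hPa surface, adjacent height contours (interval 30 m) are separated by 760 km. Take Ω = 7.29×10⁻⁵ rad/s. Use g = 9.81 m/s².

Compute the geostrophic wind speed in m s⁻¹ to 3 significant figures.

6.28 m s⁻¹

Coriolis parameter at 25°N:
f = 2Ω sin φ = 2 × 7.29×10⁻⁵ × sin 25° = 6.16×10⁻⁵ s⁻¹
Height gradient: |∂Z/∂n| = 30 m / 760000 m = 3.95×10⁻⁵
On a pressure surface, geostrophic balance gives V_g = (g/f)|∂Z/∂n|:
V_g = 9.81 × 3.95×10⁻⁵ / 6.16×10⁻⁵ = 6.28 m/s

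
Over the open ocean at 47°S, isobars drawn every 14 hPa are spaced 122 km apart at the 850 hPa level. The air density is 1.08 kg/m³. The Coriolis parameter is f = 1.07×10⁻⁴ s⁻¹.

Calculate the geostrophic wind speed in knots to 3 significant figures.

Pressure gradient: |∂P/∂n| = 1400 Pa / 122000 m = 1.15×10⁻² Pa/m
Geostrophic balance (pressure-gradient force = Coriolis force):
V_g = (1/(fρ)) |∂P/∂n| = 1.15×10⁻² / (1.07×10⁻⁴ × 1.08) = 99.3 m/s
Converting: 99.3 m/s × 1.944 = 193 knots

193 knots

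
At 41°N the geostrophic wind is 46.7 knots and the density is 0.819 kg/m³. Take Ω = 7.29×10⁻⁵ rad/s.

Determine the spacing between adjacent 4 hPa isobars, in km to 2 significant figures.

Coriolis parameter at 41°N:
f = 2Ω sin φ = 2 × 7.29×10⁻⁵ × sin 41° = 9.57×10⁻⁵ s⁻¹
Wind speed in SI: 46.7 knots = 24.0 m/s
Geostrophic balance rearranged: |∂P/∂n| = f ρ V_g
|∂P/∂n| = 9.57×10⁻⁵ × 0.819 × 24.0 = 1.88×10⁻³ Pa/m
Isobar spacing: Δn = ΔP/|∂P/∂n| = 400 Pa / 1.88×10⁻³ Pa/m = 212530 m ≈ 210 km

210 km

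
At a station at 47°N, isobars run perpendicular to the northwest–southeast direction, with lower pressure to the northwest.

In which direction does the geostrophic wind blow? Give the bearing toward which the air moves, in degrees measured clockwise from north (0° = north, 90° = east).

045°

The pressure-gradient force points toward the northwest (bearing 315°).
Geostrophic balance: in the Northern Hemisphere the Coriolis force deflects motion to the right, so the geostrophic wind blows 90° to the right of the pressure-gradient force (low pressure on the left).
Rotating 315° by 90° clockwise gives 045° — the wind blows toward the northeast.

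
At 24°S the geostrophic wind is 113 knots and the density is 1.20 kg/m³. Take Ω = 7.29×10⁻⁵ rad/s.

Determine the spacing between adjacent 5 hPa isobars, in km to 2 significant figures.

Coriolis parameter at 24°S:
f = 2Ω sin φ = 2 × 7.29×10⁻⁵ × sin 24° = 5.93×10⁻⁵ s⁻¹
Wind speed in SI: 113 knots = 58.1 m/s
Geostrophic balance rearranged: |∂P/∂n| = f ρ V_g
|∂P/∂n| = 5.93×10⁻⁵ × 1.20 × 58.1 = 4.14×10⁻³ Pa/m
Isobar spacing: Δn = ΔP/|∂P/∂n| = 500 Pa / 4.14×10⁻³ Pa/m = 120865 m ≈ 120 km

120 km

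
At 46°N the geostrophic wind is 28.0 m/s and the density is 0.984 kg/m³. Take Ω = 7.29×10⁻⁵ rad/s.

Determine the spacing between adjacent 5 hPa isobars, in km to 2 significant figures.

Coriolis parameter at 46°N:
f = 2Ω sin φ = 2 × 7.29×10⁻⁵ × sin 46° = 1.05×10⁻⁴ s⁻¹
Geostrophic balance rearranged: |∂P/∂n| = f ρ V_g
|∂P/∂n| = 1.05×10⁻⁴ × 0.984 × 28.0 = 2.89×10⁻³ Pa/m
Isobar spacing: Δn = ΔP/|∂P/∂n| = 500 Pa / 2.89×10⁻³ Pa/m = 173032 m ≈ 170 km

170 km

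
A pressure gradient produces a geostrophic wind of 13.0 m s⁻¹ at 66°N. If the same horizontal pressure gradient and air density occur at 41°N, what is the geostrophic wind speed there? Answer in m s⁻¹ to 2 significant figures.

With the same pressure gradient and density, V_g ∝ 1/f ∝ 1/sin φ.
V₂ = V₁ · sin φ₁ / sin φ₂ = 13.0 × sin 66° / sin 41°
V₂ = 13.0 × 0.9135/0.6561 = 18 m s⁻¹

18 m s⁻¹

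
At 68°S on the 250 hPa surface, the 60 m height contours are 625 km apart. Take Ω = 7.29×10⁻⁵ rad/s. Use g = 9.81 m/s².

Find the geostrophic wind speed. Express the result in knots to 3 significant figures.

13.5 knots

Coriolis parameter at 68°S:
f = 2Ω sin φ = 2 × 7.29×10⁻⁵ × sin 68° = 1.35×10⁻⁴ s⁻¹
Height gradient: |∂Z/∂n| = 60 m / 625000 m = 9.60×10⁻⁵
On a pressure surface, geostrophic balance gives V_g = (g/f)|∂Z/∂n|:
V_g = 9.81 × 9.60×10⁻⁵ / 1.35×10⁻⁴ = 6.97 m/s
Converting: 6.97 m/s × 1.944 = 13.5 knots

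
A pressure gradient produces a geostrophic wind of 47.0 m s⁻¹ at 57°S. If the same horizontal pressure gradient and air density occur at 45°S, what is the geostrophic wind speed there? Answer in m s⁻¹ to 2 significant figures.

With the same pressure gradient and density, V_g ∝ 1/f ∝ 1/sin φ.
V₂ = V₁ · sin φ₁ / sin φ₂ = 47.0 × sin 57° / sin 45°
V₂ = 47.0 × 0.8387/0.7071 = 56 m s⁻¹

56 m s⁻¹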